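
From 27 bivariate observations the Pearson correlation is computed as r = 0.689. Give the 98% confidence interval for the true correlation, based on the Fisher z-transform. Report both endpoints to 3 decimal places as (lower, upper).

(0.355, 0.867)

z_r = atanh(0.689) = 0.846050;  SE = 1/√(n−3) = 1/√24 = 0.204124
z-limits: 0.846050 ± 2.326·0.204124 = 0.846050 ± 0.474792 = [0.371258, 1.320842]
ρ-limits: (tanh 0.371258, tanh 1.320842) = (0.355, 0.867)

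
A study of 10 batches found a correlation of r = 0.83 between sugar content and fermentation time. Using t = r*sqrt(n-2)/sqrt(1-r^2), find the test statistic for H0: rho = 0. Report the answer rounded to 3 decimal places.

4.209

t = r·√(n−2) / √(1−r²) with r = 0.83, n = 10
  = 0.83·√8 / √(1 − 0.6889)
  = 0.83·2.828427 / 0.557763
  = 2.347594 / 0.557763 = 4.209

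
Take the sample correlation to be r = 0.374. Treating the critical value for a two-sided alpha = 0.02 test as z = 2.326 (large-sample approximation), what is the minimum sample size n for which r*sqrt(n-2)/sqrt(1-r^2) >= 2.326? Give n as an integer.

36

Need r·√(n−2)/√(1−r²) ≥ 2.326
√(n−2) ≥ 2.326·√(1−0.139876) / 0.374 = 2.326·0.927429 / 0.374 = 5.7679
n−2 ≥ 33.2687  ⇒  n ≥ 35.2687
Smallest integer n = 36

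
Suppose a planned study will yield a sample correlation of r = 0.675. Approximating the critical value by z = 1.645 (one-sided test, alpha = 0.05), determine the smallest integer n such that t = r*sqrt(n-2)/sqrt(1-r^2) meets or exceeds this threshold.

Need r·√(n−2)/√(1−r²) ≥ 1.645
√(n−2) ≥ 1.645·√(1−0.455625) / 0.675 = 1.645·0.737818 / 0.675 = 1.7981
n−2 ≥ 3.2332  ⇒  n ≥ 5.2332
Smallest integer n = 6

6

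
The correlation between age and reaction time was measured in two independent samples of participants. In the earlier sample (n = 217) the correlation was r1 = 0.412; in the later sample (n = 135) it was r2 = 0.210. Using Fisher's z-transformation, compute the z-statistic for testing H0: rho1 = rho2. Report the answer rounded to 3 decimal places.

2.032

Fisher z-transforms: z1 = atanh(0.412) = 0.438018, z2 = atanh(0.210) = 0.213171; difference d = 0.224847
Var(d) = 1/214 + 1/132 = 0.0046729 + 0.0075758 = 0.0122487
z = d/√Var(d) = 0.224847 / √0.0122487 = 0.224847 / 0.110674 = 2.032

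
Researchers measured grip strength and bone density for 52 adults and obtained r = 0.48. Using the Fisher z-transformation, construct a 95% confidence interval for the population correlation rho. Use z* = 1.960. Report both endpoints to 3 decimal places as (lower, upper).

(0.238, 0.666)

z_r = atanh(0.48) = 0.522984;  SE = 1/√(n−3) = 1/√49 = 0.142857
z-limits: 0.522984 ± 1.960·0.142857 = 0.522984 ± 0.280000 = [0.242984, 0.802984]
ρ-limits: (tanh 0.242984, tanh 0.802984) = (0.238, 0.666)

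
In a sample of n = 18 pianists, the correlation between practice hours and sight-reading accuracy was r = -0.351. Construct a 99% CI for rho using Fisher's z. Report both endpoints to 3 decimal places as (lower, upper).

Fisher z: z_r = atanh(r) = ½·ln((1+(-0.351))/(1−(-0.351))) = -0.366584
SE(z) = 1/√(n−3) = 1/√15 = 0.258199
99% ⇒ z* = 2.576; margin = 2.576·0.258199 = 0.665121
CI on z-scale: (-1.031705, 0.298537)
Back-transform: tanh(-1.031705) = -0.774591, tanh(0.298537) = 0.289973

(-0.775, 0.290)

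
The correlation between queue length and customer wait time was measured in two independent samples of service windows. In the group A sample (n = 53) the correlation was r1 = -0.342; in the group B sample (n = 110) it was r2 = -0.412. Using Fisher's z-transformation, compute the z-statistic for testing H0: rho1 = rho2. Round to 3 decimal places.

z1 = atanh(-0.342) = -0.356356,  z2 = atanh(-0.412) = -0.438018
SE = √(1/(n1−3) + 1/(n2−3)) = √(1/50 + 1/107) = √(0.0200000 + 0.0093458) = √0.0293458 = 0.171306
z = (z1 − z2)/SE = (-0.356356 − (-0.438018)) / 0.171306 = 0.081662 / 0.171306 = 0.477

0.477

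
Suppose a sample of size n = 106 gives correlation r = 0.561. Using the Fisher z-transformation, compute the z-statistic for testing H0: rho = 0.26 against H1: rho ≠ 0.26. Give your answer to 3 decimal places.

z_r = atanh(0.561) = 0.634291,  z_0 = atanh(0.26) = 0.266108
SE = 1/√(n−3) = 1/√103 = 0.098533
z = (z_r − z_0)/SE = (0.634291 − 0.266108) / 0.098533 = 0.368183 / 0.098533 = 3.737

3.737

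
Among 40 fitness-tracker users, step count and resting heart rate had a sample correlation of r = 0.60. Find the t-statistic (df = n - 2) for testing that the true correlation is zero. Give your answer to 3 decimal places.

4.623

t = r·√(n−2) / √(1−r²) with r = 0.60, n = 40
  = 0.60·√38 / √(1 − 0.3600)
  = 0.60·6.164414 / 0.800000
  = 3.698648 / 0.800000 = 4.623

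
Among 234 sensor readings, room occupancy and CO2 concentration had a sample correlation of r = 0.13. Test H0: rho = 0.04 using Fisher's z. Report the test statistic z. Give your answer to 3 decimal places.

Fisher z: atanh(0.13) = 0.130740, atanh(0.04) = 0.040021
z = (z_r − z_0)·√(n−3) = (0.130740 − 0.040021)·√231 = 0.090719 · 15.198684 = 1.379

1.379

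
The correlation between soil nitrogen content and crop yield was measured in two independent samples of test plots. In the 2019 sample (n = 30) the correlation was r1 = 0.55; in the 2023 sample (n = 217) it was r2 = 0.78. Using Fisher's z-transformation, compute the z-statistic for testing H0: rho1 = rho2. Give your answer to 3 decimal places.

Fisher z-transforms: z1 = atanh(0.55) = 0.618381, z2 = atanh(0.78) = 1.045371; difference d = -0.426990
Var(d) = 1/27 + 1/214 = 0.0370370 + 0.0046729 = 0.0417099
z = d/√Var(d) = -0.426990 / √0.0417099 = -0.426990 / 0.204230 = -2.091

-2.091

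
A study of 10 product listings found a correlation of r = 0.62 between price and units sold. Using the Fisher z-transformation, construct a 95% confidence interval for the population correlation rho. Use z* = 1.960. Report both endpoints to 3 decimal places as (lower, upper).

(-0.016, 0.899)

Fisher z: z_r = atanh(r) = ½·ln((1+0.62)/(1−0.62)) = 0.725005
SE(z) = 1/√(n−3) = 1/√7 = 0.377964
95% ⇒ z* = 1.960; margin = 1.960·0.377964 = 0.740809
CI on z-scale: (-0.015804, 1.465814)
Back-transform: tanh(-0.015804) = -0.015803, tanh(1.465814) = 0.898776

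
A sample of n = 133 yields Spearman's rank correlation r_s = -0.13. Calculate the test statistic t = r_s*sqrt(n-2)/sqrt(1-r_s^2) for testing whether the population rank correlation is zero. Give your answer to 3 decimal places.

-1.501

t = r_s·√(n−2) / √(1−r_s²) with r_s = -0.13, n = 133
  = -0.13·√131 / √(1 − 0.0169)
  = -0.13·11.445523 / 0.991514
  = -1.487918 / 0.991514 = -1.501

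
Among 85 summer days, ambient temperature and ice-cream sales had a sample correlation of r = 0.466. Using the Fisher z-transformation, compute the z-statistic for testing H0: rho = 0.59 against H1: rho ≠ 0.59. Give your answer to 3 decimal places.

Fisher z: atanh(0.466) = 0.504949, atanh(0.59) = 0.677666
z = (z_r − z_0)·√(n−3) = (0.504949 − 0.677666)·√82 = -0.172717 · 9.055385 = -1.564

-1.564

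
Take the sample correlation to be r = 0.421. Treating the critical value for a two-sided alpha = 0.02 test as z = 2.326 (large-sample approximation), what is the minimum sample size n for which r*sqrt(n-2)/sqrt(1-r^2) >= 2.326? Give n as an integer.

r√(n−2)/√(1−r²) ≥ 2.326  ⇔  n−2 ≥ (2.326)²·(1−r²)/r²
(1−r²)/r² = (1−0.177241)/0.177241 = 4.6420
n ≥ 2 + 5.410276·4.6420 = 2 + 25.1145 = 27.1145
⌈27.1145⌉ = 28

28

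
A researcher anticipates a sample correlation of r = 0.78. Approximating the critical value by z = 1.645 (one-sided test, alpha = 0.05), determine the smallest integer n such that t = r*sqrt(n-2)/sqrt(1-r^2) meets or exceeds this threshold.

4

Need r·√(n−2)/√(1−r²) ≥ 1.645
√(n−2) ≥ 1.645·√(1−0.6084) / 0.78 = 1.645·0.625780 / 0.78 = 1.3198
n−2 ≥ 1.7419  ⇒  n ≥ 3.7419
Smallest integer n = 4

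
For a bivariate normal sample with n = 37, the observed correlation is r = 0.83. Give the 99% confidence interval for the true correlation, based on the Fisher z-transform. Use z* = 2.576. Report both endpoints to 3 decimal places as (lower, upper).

(0.633, 0.926)

Fisher z: z_r = atanh(r) = ½·ln((1+0.83)/(1−0.83)) = 1.188136
SE(z) = 1/√(n−3) = 1/√34 = 0.171499
99% ⇒ z* = 2.576; margin = 2.576·0.171499 = 0.441781
CI on z-scale: (0.746355, 1.629917)
Back-transform: tanh(0.746355) = 0.632969, tanh(1.629917) = 0.926050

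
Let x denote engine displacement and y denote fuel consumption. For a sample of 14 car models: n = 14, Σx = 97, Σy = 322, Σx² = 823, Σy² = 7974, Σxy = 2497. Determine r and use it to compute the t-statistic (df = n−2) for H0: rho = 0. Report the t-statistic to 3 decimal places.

Numerator: nΣxy − (Σx)(Σy) = 14·2497 − (97)(322) = 3724
Denominator: √[(nΣx²−(Σx)²)(nΣy²−(Σy)²)]
  nΣx²−(Σx)² = 14·823 − 9409 = 2113;  nΣy²−(Σy)² = 14·7974 − 103684 = 7952
  √(2113·7952) = √16802576 = 4099.0945
r = 3724 / 4099.0945 = 0.9085
t = r·√(n−2)/√(1−r²) = 0.9085·√12 / √(1−0.825372) = 3.147136 / 0.417885 = 7.531

7.531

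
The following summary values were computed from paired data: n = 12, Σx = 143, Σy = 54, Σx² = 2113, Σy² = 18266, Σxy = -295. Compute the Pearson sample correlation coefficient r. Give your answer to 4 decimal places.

-0.3457

S_xy = nΣxy − ΣxΣy = 12·(-295) − 143·54 = -3540 − 7722 = -11262
S_xx = nΣx² − (Σx)² = 12·2113 − 143² = 25356 − 20449 = 4907
S_yy = nΣy² − (Σy)² = 12·18266 − 54² = 219192 − 2916 = 216276
r = S_xy / √(S_xx·S_yy) = -11262 / √(4907·216276) = -11262 / √1061266332 = -11262 / 32577.0829 = -0.3457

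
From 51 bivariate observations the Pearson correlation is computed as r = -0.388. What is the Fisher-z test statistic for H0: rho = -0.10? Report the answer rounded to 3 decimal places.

Fisher z: atanh(-0.388) = -0.409443, atanh(-0.10) = -0.100335
z = (z_r − z_0)·√(n−3) = (-0.409443 − (-0.100335))·√48 = -0.309108 · 6.928203 = -2.142

-2.142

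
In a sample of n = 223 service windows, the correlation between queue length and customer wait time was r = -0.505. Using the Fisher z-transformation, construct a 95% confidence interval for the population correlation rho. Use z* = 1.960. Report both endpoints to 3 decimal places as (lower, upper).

(-0.597, -0.400)

Fisher z: z_r = atanh(r) = ½·ln((1+(-0.505))/(1−(-0.505))) = -0.555995
SE(z) = 1/√(n−3) = 1/√220 = 0.067420
95% ⇒ z* = 1.960; margin = 1.960·0.067420 = 0.132143
CI on z-scale: (-0.688138, -0.423852)
Back-transform: tanh(-0.688138) = -0.596784, tanh(-0.423852) = -0.400171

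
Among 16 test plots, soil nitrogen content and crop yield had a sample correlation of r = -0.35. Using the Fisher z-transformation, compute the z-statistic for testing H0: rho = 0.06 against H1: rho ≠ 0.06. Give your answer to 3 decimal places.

Fisher z: atanh(-0.35) = -0.365444, atanh(0.06) = 0.060072
z = (z_r − z_0)·√(n−3) = (-0.365444 − 0.060072)·√13 = -0.425516 · 3.605551 = -1.534

-1.534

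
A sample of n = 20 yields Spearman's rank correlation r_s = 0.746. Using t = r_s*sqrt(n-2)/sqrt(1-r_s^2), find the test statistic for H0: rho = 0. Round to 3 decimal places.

4.753

1 − r_s² = 1 − 0.556516 = 0.443484;  √(1−r_s²) = 0.665946
√(n−2) = √18 = 4.242641
t = r_s·√(n−2)/√(1−r_s²) = 0.746 · 4.242641 / 0.665946 = 4.753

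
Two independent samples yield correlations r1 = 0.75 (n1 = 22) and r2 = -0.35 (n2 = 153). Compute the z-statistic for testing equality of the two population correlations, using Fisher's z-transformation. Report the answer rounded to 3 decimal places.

5.496

z1 = atanh(0.75) = 0.972955,  z2 = atanh(-0.35) = -0.365444
SE = √(1/(n1−3) + 1/(n2−3)) = √(1/19 + 1/150) = √(0.0526316 + 0.0066667) = √0.0592983 = 0.243512
z = (z1 − z2)/SE = (0.972955 − (-0.365444)) / 0.243512 = 1.338399 / 0.243512 = 5.496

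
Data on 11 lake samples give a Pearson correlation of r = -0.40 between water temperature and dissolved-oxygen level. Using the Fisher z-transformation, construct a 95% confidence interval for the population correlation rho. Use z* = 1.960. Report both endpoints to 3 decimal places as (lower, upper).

Fisher z: z_r = atanh(r) = ½·ln((1+(-0.40))/(1−(-0.40))) = -0.423649
SE(z) = 1/√(n−3) = 1/√8 = 0.353553
95% ⇒ z* = 1.960; margin = 1.960·0.353553 = 0.692964
CI on z-scale: (-1.116613, 0.269315)
Back-transform: tanh(-1.116613) = -0.806388, tanh(0.269315) = 0.262987

(-0.806, 0.263)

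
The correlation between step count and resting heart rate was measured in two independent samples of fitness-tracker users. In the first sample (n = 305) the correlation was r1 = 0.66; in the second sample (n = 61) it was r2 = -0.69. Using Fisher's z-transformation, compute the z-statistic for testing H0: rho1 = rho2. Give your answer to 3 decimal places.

Fisher z-transforms: z1 = atanh(0.66) = 0.792814, z2 = atanh(-0.69) = -0.847956; difference d = 1.640770
Var(d) = 1/302 + 1/58 = 0.0033113 + 0.0172414 = 0.0205527
z = d/√Var(d) = 1.640770 / √0.0205527 = 1.640770 / 0.143362 = 11.445

11.445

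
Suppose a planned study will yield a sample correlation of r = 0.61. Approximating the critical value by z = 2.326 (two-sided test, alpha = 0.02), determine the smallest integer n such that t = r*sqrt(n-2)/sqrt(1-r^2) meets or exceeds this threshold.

12

Need r·√(n−2)/√(1−r²) ≥ 2.326
√(n−2) ≥ 2.326·√(1−0.3721) / 0.61 = 2.326·0.792401 / 0.61 = 3.0215
n−2 ≥ 9.1295  ⇒  n ≥ 11.1295
Smallest integer n = 12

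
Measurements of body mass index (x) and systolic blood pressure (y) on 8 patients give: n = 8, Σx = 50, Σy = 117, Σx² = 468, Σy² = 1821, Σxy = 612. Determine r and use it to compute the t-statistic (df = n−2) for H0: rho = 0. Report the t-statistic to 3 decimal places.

-5.457

S_xy = nΣxy − ΣxΣy = 8·612 − 50·117 = 4896 − 5850 = -954
S_xx = nΣx² − (Σx)² = 8·468 − 50² = 3744 − 2500 = 1244
S_yy = nΣy² − (Σy)² = 8·1821 − 117² = 14568 − 13689 = 879
r = S_xy / √(S_xx·S_yy) = -954 / √(1244·879) = -954 / √1093476 = -954 / 1045.6940 = -0.9123
t = r·√(n−2)/√(1−r²) = -0.9123·√6 / √(1−0.832291) = -2.234669 / 0.409523 = -5.457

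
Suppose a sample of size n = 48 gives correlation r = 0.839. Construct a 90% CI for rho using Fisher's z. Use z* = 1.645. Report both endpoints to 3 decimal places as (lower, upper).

(0.750, 0.898)

Fisher z: z_r = atanh(r) = ½·ln((1+0.839)/(1−0.839)) = 1.217786
SE(z) = 1/√(n−3) = 1/√45 = 0.149071
90% ⇒ z* = 1.645; margin = 1.645·0.149071 = 0.245222
CI on z-scale: (0.972564, 1.463008)
Back-transform: tanh(0.972564) = 0.749829, tanh(1.463008) = 0.898235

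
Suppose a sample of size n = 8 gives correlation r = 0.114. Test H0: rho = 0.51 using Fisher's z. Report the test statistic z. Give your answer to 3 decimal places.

z_r = atanh(0.114) = 0.114498,  z_0 = atanh(0.51) = 0.562730
SE = 1/√(n−3) = 1/√5 = 0.447214
z = (z_r − z_0)/SE = (0.114498 − 0.562730) / 0.447214 = -0.448232 / 0.447214 = -1.002

-1.002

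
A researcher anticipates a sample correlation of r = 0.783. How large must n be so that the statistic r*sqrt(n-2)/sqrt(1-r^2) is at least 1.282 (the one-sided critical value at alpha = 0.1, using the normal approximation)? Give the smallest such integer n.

4

Need r·√(n−2)/√(1−r²) ≥ 1.282
√(n−2) ≥ 1.282·√(1−0.613089) / 0.783 = 1.282·0.622022 / 0.783 = 1.0184
n−2 ≥ 1.0371  ⇒  n ≥ 3.0371
Smallest integer n = 4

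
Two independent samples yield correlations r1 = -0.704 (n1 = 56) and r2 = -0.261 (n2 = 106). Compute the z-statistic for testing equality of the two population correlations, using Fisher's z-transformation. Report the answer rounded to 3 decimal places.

z1 = atanh(-0.704) = -0.875187,  z2 = atanh(-0.261) = -0.267181
SE = √(1/(n1−3) + 1/(n2−3)) = √(1/53 + 1/103) = √(0.0188679 + 0.0097087) = √0.0285766 = 0.169046
z = (z1 − z2)/SE = (-0.875187 − (-0.267181)) / 0.169046 = -0.608006 / 0.169046 = -3.597

-3.597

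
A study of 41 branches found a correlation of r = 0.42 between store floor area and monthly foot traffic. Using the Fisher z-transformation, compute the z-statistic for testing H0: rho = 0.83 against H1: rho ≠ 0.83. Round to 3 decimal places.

Fisher z: atanh(0.42) = 0.447692, atanh(0.83) = 1.188136
z = (z_r − z_0)·√(n−3) = (0.447692 − 1.188136)·√38 = -0.740444 · 6.164414 = -4.564

-4.564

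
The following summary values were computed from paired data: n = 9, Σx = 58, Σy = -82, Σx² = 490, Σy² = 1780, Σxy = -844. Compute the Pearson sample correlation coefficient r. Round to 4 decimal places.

Numerator: nΣxy − (Σx)(Σy) = 9·(-844) − (58)(-82) = -2840
Denominator: √[(nΣx²−(Σx)²)(nΣy²−(Σy)²)]
  nΣx²−(Σx)² = 9·490 − 3364 = 1046;  nΣy²−(Σy)² = 9·1780 − 6724 = 9296
  √(1046·9296) = √9723616 = 3118.2713
r = -2840 / 3118.2713 = -0.9108

-0.9108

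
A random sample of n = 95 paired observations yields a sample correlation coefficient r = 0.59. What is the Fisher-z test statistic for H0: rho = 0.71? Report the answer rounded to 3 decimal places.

z_r = atanh(0.59) = 0.677666,  z_0 = atanh(0.71) = 0.887184
SE = 1/√(n−3) = 1/√92 = 0.104257
z = (z_r − z_0)/SE = (0.677666 − 0.887184) / 0.104257 = -0.209518 / 0.104257 = -2.010

-2.010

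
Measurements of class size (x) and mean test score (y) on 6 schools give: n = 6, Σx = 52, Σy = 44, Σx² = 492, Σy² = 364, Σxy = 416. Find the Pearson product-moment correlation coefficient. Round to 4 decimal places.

S_xy = nΣxy − ΣxΣy = 6·416 − 52·44 = 2496 − 2288 = 208
S_xx = nΣx² − (Σx)² = 6·492 − 52² = 2952 − 2704 = 248
S_yy = nΣy² − (Σy)² = 6·364 − 44² = 2184 − 1936 = 248
r = S_xy / √(S_xx·S_yy) = 208 / √(248·248) = 208 / √61504 = 208 / 248.0000 = 0.8387

0.8387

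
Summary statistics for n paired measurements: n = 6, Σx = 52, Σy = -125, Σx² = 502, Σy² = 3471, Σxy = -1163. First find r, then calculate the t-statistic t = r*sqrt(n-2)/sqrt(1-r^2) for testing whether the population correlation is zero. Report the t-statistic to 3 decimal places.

-0.816

S_xy = nΣxy − ΣxΣy = 6·(-1163) − 52·(-125) = -6978 − (-6500) = -478
S_xx = nΣx² − (Σx)² = 6·502 − 52² = 3012 − 2704 = 308
S_yy = nΣy² − (Σy)² = 6·3471 − (-125)² = 20826 − 15625 = 5201
r = S_xy / √(S_xx·S_yy) = -478 / √(308·5201) = -478 / √1601908 = -478 / 1265.6650 = -0.3777
t = r·√(n−2)/√(1−r²) = -0.3777·√4 / √(1−0.142657) = -0.755400 / 0.925928 = -0.816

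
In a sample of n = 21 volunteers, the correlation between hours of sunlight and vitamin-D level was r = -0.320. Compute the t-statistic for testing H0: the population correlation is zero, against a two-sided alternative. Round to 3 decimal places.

-1.472

t = r·√(n−2) / √(1−r²) with r = -0.320, n = 21
  = -0.320·√19 / √(1 − 0.102400)
  = -0.320·4.358899 / 0.947418
  = -1.394848 / 0.947418 = -1.472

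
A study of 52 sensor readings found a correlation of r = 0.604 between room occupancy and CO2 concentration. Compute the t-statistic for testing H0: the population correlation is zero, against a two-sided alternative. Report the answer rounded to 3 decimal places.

1 − r² = 1 − 0.364816 = 0.635184;  √(1−r²) = 0.796984
√(n−2) = √50 = 7.071068
t = r·√(n−2)/√(1−r²) = 0.604 · 7.071068 / 0.796984 = 5.359

5.359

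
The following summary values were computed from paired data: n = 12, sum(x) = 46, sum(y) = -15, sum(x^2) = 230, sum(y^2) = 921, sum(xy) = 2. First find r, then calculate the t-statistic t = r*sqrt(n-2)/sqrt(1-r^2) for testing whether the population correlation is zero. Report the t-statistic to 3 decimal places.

0.888

Numerator: nΣxy − (Σx)(Σy) = 12·2 − (46)(-15) = 714
Denominator: √[(nΣx²−(Σx)²)(nΣy²−(Σy)²)]
  nΣx²−(Σx)² = 12·230 − 2116 = 644;  nΣy²−(Σy)² = 12·921 − 225 = 10827
  √(644·10827) = √6972588 = 2640.5658
r = 714 / 2640.5658 = 0.2704
t = r·√(n−2)/√(1−r²) = 0.2704·√10 / √(1−0.073116) = 0.855080 / 0.962748 = 0.888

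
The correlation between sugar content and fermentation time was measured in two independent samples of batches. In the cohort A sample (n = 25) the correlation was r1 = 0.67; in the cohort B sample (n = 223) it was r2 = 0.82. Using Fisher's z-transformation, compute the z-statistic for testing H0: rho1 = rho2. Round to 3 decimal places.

-1.548

Fisher z-transforms: z1 = atanh(0.67) = 0.810743, z2 = atanh(0.82) = 1.156817; difference d = -0.346074
Var(d) = 1/22 + 1/220 = 0.0454545 + 0.0045455 = 0.0500000
z = d/√Var(d) = -0.346074 / √0.0500000 = -0.346074 / 0.223607 = -1.548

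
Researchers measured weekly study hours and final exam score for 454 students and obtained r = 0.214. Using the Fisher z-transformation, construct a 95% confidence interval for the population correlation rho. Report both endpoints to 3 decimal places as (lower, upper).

z_r = atanh(0.214) = 0.217360;  SE = 1/√(n−3) = 1/√451 = 0.047088
z-limits: 0.217360 ± 1.960·0.047088 = 0.217360 ± 0.092292 = [0.125068, 0.309652]
ρ-limits: (tanh 0.125068, tanh 0.309652) = (0.124, 0.300)

(0.124, 0.300)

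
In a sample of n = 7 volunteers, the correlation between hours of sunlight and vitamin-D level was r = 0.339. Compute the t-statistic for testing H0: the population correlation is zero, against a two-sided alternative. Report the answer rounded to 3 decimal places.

0.806

1 − r² = 1 − 0.114921 = 0.885079;  √(1−r²) = 0.940786
√(n−2) = √5 = 2.236068
t = r·√(n−2)/√(1−r²) = 0.339 · 2.236068 / 0.940786 = 0.806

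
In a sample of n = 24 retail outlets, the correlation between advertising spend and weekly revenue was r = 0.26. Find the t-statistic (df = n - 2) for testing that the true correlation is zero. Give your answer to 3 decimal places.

1.263

1 − r² = 1 − 0.0676 = 0.9324;  √(1−r²) = 0.965609
√(n−2) = √22 = 4.690416
t = r·√(n−2)/√(1−r²) = 0.26 · 4.690416 / 0.965609 = 1.263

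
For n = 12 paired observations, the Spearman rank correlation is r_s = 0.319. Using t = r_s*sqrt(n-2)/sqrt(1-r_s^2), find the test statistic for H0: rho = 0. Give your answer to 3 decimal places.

t = r_s·√(n−2) / √(1−r_s²) with r_s = 0.319, n = 12
  = 0.319·√10 / √(1 − 0.101761)
  = 0.319·3.162278 / 0.947755
  = 1.008767 / 0.947755 = 1.064

1.064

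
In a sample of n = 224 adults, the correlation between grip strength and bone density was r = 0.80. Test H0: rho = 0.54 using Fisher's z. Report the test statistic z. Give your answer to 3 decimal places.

Fisher z: atanh(0.80) = 1.098612, atanh(0.54) = 0.604156
z = (z_r − z_0)·√(n−3) = (1.098612 − 0.604156)·√221 = 0.494456 · 14.866069 = 7.351

7.351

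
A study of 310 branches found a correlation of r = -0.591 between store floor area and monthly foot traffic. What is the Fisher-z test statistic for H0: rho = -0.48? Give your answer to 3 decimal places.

z_r = atanh(-0.591) = -0.679201,  z_0 = atanh(-0.48) = -0.522984
SE = 1/√(n−3) = 1/√307 = 0.057073
z = (z_r − z_0)/SE = (-0.679201 − (-0.522984)) / 0.057073 = -0.156217 / 0.057073 = -2.737

-2.737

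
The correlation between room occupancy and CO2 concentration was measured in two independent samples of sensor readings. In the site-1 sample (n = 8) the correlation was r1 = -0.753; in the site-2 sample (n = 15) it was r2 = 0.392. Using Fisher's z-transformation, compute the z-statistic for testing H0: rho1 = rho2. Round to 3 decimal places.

-2.619

z1 = atanh(-0.753) = -0.979848,  z2 = atanh(0.392) = 0.414161
SE = √(1/(n1−3) + 1/(n2−3)) = √(1/5 + 1/12) = √(0.2000000 + 0.0833333) = √0.2833333 = 0.532291
z = (z1 − z2)/SE = (-0.979848 − 0.414161) / 0.532291 = -1.394009 / 0.532291 = -2.619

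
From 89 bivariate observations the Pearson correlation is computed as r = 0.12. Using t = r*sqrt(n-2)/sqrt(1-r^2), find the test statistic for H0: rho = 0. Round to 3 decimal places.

1 − r² = 1 − 0.0144 = 0.9856;  √(1−r²) = 0.992774
√(n−2) = √87 = 9.327379
t = r·√(n−2)/√(1−r²) = 0.12 · 9.327379 / 0.992774 = 1.127

1.127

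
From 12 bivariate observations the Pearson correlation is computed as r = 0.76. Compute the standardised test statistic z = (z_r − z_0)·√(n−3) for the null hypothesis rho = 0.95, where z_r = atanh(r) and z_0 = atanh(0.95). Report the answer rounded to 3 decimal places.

-2.507

Fisher z: atanh(0.76) = 0.996215, atanh(0.95) = 1.831781
z = (z_r − z_0)·√(n−3) = (0.996215 − 1.831781)·√9 = -0.835566 · 3.000000 = -2.507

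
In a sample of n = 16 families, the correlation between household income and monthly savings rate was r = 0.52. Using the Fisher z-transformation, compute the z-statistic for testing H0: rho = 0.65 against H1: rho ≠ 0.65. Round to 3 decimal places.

-0.717

z_r = atanh(0.52) = 0.576340,  z_0 = atanh(0.65) = 0.775299
SE = 1/√(n−3) = 1/√13 = 0.277350
z = (z_r − z_0)/SE = (0.576340 − 0.775299) / 0.277350 = -0.198959 / 0.277350 = -0.717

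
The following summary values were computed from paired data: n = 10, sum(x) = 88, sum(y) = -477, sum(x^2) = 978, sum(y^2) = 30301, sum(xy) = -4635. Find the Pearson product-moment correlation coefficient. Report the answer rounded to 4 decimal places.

Numerator: nΣxy − (Σx)(Σy) = 10·(-4635) − (88)(-477) = -4374
Denominator: √[(nΣx²−(Σx)²)(nΣy²−(Σy)²)]
  nΣx²−(Σx)² = 10·978 − 7744 = 2036;  nΣy²−(Σy)² = 10·30301 − 227529 = 75481
  √(2036·75481) = √153679316 = 12396.7462
r = -4374 / 12396.7462 = -0.3528

-0.3528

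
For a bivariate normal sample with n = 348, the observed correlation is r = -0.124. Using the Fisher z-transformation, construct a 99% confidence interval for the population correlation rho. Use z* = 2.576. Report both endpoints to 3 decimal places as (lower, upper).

(-0.257, 0.014)

Fisher z: z_r = atanh(r) = ½·ln((1+(-0.124))/(1−(-0.124))) = -0.124641
SE(z) = 1/√(n−3) = 1/√345 = 0.053838
99% ⇒ z* = 2.576; margin = 2.576·0.053838 = 0.138687
CI on z-scale: (-0.263328, 0.014046)
Back-transform: tanh(-0.263328) = -0.257406, tanh(0.014046) = 0.014045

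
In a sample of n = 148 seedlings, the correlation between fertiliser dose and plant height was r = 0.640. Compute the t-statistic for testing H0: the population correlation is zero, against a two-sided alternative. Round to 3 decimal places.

t = r·√(n−2) / √(1−r²) with r = 0.640, n = 148
  = 0.640·√146 / √(1 − 0.409600)
  = 0.640·12.083046 / 0.768375
  = 7.733149 / 0.768375 = 10.064

10.064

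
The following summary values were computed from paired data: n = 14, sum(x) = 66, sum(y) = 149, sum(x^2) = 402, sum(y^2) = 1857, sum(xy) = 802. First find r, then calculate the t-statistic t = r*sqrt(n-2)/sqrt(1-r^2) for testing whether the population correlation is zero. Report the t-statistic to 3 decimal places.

Numerator: nΣxy − (Σx)(Σy) = 14·802 − (66)(149) = 1394
Denominator: √[(nΣx²−(Σx)²)(nΣy²−(Σy)²)]
  nΣx²−(Σx)² = 14·402 − 4356 = 1272;  nΣy²−(Σy)² = 14·1857 − 22201 = 3797
  √(1272·3797) = √4829784 = 2197.6770
r = 1394 / 2197.6770 = 0.6343
t = r·√(n−2)/√(1−r²) = 0.6343·√12 / √(1−0.402336) = 2.197280 / 0.773087 = 2.842

2.842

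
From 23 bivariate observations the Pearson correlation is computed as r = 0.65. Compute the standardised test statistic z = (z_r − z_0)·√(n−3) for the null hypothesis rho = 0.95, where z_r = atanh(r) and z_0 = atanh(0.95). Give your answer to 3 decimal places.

Fisher z: atanh(0.65) = 0.775299, atanh(0.95) = 1.831781
z = (z_r − z_0)·√(n−3) = (0.775299 − 1.831781)·√20 = -1.056482 · 4.472136 = -4.725

-4.725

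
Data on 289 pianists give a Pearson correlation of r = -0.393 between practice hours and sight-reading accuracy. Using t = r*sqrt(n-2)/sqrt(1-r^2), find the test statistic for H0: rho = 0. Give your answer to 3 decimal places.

-7.240

t = r·√(n−2) / √(1−r²) with r = -0.393, n = 289
  = -0.393·√287 / √(1 − 0.154449)
  = -0.393·16.941074 / 0.919538
  = -6.657842 / 0.919538 = -7.240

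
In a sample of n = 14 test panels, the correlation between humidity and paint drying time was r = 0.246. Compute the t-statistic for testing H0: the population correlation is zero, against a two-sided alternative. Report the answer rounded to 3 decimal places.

0.879

1 − r² = 1 − 0.060516 = 0.939484;  √(1−r²) = 0.969270
√(n−2) = √12 = 3.464102
t = r·√(n−2)/√(1−r²) = 0.246 · 3.464102 / 0.969270 = 0.879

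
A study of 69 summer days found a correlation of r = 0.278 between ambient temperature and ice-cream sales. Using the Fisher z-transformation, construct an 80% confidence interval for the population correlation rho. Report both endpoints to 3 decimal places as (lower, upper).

z_r = atanh(0.278) = 0.285513;  SE = 1/√(n−3) = 1/√66 = 0.123091
z-limits: 0.285513 ± 1.282·0.123091 = 0.285513 ± 0.157803 = [0.127710, 0.443316]
ρ-limits: (tanh 0.127710, tanh 0.443316) = (0.127, 0.416)

(0.127, 0.416)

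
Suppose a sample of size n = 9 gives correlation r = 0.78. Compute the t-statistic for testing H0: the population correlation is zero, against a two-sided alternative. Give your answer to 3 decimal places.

3.298

t = r·√(n−2) / √(1−r²) with r = 0.78, n = 9
  = 0.78·√7 / √(1 − 0.6084)
  = 0.78·2.645751 / 0.625780
  = 2.063686 / 0.625780 = 3.298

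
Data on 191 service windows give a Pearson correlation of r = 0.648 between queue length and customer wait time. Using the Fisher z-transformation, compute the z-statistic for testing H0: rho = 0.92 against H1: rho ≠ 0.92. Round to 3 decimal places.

z_r = atanh(0.648) = 0.771843,  z_0 = atanh(0.92) = 1.589027
SE = 1/√(n−3) = 1/√188 = 0.072932
z = (z_r − z_0)/SE = (0.771843 − 1.589027) / 0.072932 = -0.817184 / 0.072932 = -11.205

-11.205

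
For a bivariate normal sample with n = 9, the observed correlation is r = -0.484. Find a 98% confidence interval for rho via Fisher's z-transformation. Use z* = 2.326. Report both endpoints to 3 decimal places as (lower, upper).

z_r = atanh(-0.484) = -0.528195;  SE = 1/√(n−3) = 1/√6 = 0.408248
z-limits: -0.528195 ± 2.326·0.408248 = -0.528195 ± 0.949585 = [-1.477780, 0.421390]
ρ-limits: (tanh -1.477780, tanh 0.421390) = (-0.901, 0.398)

(-0.901, 0.398)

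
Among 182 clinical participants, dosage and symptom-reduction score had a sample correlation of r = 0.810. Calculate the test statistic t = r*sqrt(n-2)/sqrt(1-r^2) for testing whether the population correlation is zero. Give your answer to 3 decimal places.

1 − r² = 1 − 0.656100 = 0.343900;  √(1−r²) = 0.586430
√(n−2) = √180 = 13.416408
t = r·√(n−2)/√(1−r²) = 0.810 · 13.416408 / 0.586430 = 18.531

18.531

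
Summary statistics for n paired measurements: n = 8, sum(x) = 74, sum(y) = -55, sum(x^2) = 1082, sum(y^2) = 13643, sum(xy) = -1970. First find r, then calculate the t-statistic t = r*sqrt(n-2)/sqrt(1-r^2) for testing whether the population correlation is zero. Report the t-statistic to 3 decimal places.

S_xy = nΣxy − ΣxΣy = 8·(-1970) − 74·(-55) = -15760 − (-4070) = -11690
S_xx = nΣx² − (Σx)² = 8·1082 − 74² = 8656 − 5476 = 3180
S_yy = nΣy² − (Σy)² = 8·13643 − (-55)² = 109144 − 3025 = 106119
r = S_xy / √(S_xx·S_yy) = -11690 / √(3180·106119) = -11690 / √337458420 = -11690 / 18370.0414 = -0.6364
t = r·√(n−2)/√(1−r²) = -0.6364·√6 / √(1−0.405005) = -1.558855 / 0.771359 = -2.021

-2.021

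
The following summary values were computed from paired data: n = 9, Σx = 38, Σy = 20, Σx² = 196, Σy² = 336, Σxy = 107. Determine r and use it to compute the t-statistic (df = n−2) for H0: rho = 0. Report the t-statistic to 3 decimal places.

0.601

S_xy = nΣxy − ΣxΣy = 9·107 − 38·20 = 963 − 760 = 203
S_xx = nΣx² − (Σx)² = 9·196 − 38² = 1764 − 1444 = 320
S_yy = nΣy² − (Σy)² = 9·336 − 20² = 3024 − 400 = 2624
r = S_xy / √(S_xx·S_yy) = 203 / √(320·2624) = 203 / √839680 = 203 / 916.3405 = 0.2215
t = r·√(n−2)/√(1−r²) = 0.2215·√7 / √(1−0.049062) = 0.586034 / 0.975160 = 0.601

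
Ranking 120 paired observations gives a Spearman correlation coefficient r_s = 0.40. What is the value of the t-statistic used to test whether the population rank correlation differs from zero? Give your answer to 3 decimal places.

4.741

1 − r_s² = 1 − 0.1600 = 0.8400;  √(1−r_s²) = 0.916515
√(n−2) = √118 = 10.862780
t = r_s·√(n−2)/√(1−r_s²) = 0.40 · 10.862780 / 0.916515 = 4.741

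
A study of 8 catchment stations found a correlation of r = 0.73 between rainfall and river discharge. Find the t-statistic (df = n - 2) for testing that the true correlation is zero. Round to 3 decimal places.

2.616

t = r·√(n−2) / √(1−r²) with r = 0.73, n = 8
  = 0.73·√6 / √(1 − 0.5329)
  = 0.73·2.449490 / 0.683447
  = 1.788128 / 0.683447 = 2.616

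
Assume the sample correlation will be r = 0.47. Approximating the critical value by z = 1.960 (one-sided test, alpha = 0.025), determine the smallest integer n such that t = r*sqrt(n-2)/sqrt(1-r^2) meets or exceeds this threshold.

r√(n−2)/√(1−r²) ≥ 1.960  ⇔  n−2 ≥ (1.960)²·(1−r²)/r²
(1−r²)/r² = (1−0.2209)/0.2209 = 3.5269
n ≥ 2 + 3.8416·3.5269 = 2 + 13.5489 = 15.5489
⌈15.5489⌉ = 16

16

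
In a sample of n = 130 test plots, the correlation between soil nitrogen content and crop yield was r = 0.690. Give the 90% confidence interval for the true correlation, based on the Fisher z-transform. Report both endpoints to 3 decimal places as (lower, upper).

Fisher z: z_r = atanh(r) = ½·ln((1+0.690)/(1−0.690)) = 0.847956
SE(z) = 1/√(n−3) = 1/√127 = 0.088736
90% ⇒ z* = 1.645; margin = 1.645·0.088736 = 0.145971
CI on z-scale: (0.701985, 0.993927)
Back-transform: tanh(0.701985) = 0.605626, tanh(0.993927) = 0.759032

(0.606, 0.759)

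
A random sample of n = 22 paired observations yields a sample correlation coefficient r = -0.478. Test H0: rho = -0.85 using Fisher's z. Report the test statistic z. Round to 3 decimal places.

Fisher z: atanh(-0.478) = -0.520389, atanh(-0.85) = -1.256153
z = (z_r − z_0)·√(n−3) = (-0.520389 − (-1.256153))·√19 = 0.735764 · 4.358899 = 3.207

3.207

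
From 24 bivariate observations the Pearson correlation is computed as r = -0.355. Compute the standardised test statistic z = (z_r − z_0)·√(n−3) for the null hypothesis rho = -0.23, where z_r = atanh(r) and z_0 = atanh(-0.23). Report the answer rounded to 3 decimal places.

-0.628

Fisher z: atanh(-0.355) = -0.371153, atanh(-0.23) = -0.234189
z = (z_r − z_0)·√(n−3) = (-0.371153 − (-0.234189))·√21 = -0.136964 · 4.582576 = -0.628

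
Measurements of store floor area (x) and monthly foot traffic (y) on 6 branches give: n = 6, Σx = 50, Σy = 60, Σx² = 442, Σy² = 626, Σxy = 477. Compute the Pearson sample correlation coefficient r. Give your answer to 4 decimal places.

Numerator: nΣxy − (Σx)(Σy) = 6·477 − (50)(60) = -138
Denominator: √[(nΣx²−(Σx)²)(nΣy²−(Σy)²)]
  nΣx²−(Σx)² = 6·442 − 2500 = 152;  nΣy²−(Σy)² = 6·626 − 3600 = 156
  √(152·156) = √23712 = 153.9870
r = -138 / 153.9870 = -0.8962

-0.8962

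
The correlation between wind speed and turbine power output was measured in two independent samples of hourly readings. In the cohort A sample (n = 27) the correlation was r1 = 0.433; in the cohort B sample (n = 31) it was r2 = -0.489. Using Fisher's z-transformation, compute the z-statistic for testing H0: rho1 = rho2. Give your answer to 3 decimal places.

3.589

Fisher z-transforms: z1 = atanh(0.433) = 0.463583, z2 = atanh(-0.489) = -0.534745; difference d = 0.998328
Var(d) = 1/24 + 1/28 = 0.0416667 + 0.0357143 = 0.0773810
z = d/√Var(d) = 0.998328 / √0.0773810 = 0.998328 / 0.278174 = 3.589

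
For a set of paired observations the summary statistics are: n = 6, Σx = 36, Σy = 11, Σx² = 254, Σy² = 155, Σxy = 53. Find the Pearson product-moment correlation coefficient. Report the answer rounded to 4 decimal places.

S_xy = nΣxy − ΣxΣy = 6·53 − 36·11 = 318 − 396 = -78
S_xx = nΣx² − (Σx)² = 6·254 − 36² = 1524 − 1296 = 228
S_yy = nΣy² − (Σy)² = 6·155 − 11² = 930 − 121 = 809
r = S_xy / √(S_xx·S_yy) = -78 / √(228·809) = -78 / √184452 = -78 / 429.4788 = -0.1816

-0.1816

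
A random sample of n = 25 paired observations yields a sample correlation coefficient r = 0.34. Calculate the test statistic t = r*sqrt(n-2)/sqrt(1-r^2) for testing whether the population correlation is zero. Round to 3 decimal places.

t = r·√(n−2) / √(1−r²) with r = 0.34, n = 25
  = 0.34·√23 / √(1 − 0.1156)
  = 0.34·4.795832 / 0.940425
  = 1.630583 / 0.940425 = 1.734

1.734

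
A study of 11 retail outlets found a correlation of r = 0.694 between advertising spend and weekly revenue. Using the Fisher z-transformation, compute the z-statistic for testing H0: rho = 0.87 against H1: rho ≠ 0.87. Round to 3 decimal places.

-1.350

Fisher z: atanh(0.694) = 0.855631, atanh(0.87) = 1.333080
z = (z_r − z_0)·√(n−3) = (0.855631 − 1.333080)·√8 = -0.477449 · 2.828427 = -1.350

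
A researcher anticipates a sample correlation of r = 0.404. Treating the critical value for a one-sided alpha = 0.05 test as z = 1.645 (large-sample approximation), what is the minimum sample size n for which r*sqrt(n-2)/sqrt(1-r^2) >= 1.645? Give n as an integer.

r√(n−2)/√(1−r²) ≥ 1.645  ⇔  n−2 ≥ (1.645)²·(1−r²)/r²
(1−r²)/r² = (1−0.163216)/0.163216 = 5.1269
n ≥ 2 + 2.706025·5.1269 = 2 + 13.8735 = 15.8735
⌈15.8735⌉ = 16

16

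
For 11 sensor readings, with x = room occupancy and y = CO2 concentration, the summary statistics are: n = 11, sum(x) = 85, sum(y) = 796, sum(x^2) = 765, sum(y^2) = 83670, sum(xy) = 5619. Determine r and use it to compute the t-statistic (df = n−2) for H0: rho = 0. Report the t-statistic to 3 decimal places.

Numerator: nΣxy − (Σx)(Σy) = 11·5619 − (85)(796) = -5851
Denominator: √[(nΣx²−(Σx)²)(nΣy²−(Σy)²)]
  nΣx²−(Σx)² = 11·765 − 7225 = 1190;  nΣy²−(Σy)² = 11·83670 − 633616 = 286754
  √(1190·286754) = √341237260 = 18472.6084
r = -5851 / 18472.6084 = -0.3167
t = r·√(n−2)/√(1−r²) = -0.3167·√9 / √(1−0.100299) = -0.950100 / 0.948526 = -1.002

-1.002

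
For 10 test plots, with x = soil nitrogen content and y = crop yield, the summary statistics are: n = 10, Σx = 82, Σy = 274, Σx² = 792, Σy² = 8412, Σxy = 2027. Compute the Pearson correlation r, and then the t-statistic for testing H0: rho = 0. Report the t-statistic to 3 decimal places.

-2.541

Numerator: nΣxy − (Σx)(Σy) = 10·2027 − (82)(274) = -2198
Denominator: √[(nΣx²−(Σx)²)(nΣy²−(Σy)²)]
  nΣx²−(Σx)² = 10·792 − 6724 = 1196;  nΣy²−(Σy)² = 10·8412 − 75076 = 9044
  √(1196·9044) = √10816624 = 3288.8636
r = -2198 / 3288.8636 = -0.6683
t = r·√(n−2)/√(1−r²) = -0.6683·√8 / √(1−0.446625) = -1.890238 / 0.743892 = -2.541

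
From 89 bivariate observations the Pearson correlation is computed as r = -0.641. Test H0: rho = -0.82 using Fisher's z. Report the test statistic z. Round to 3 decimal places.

Fisher z: atanh(-0.641) = -0.759869, atanh(-0.82) = -1.156817
z = (z_r − z_0)·√(n−3) = (-0.759869 − (-1.156817))·√86 = 0.396948 · 9.273618 = 3.681

3.681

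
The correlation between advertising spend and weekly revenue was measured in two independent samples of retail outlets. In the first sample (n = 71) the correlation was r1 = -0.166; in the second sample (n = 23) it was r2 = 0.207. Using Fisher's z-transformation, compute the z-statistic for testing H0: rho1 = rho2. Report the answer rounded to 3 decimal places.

z1 = atanh(-0.166) = -0.167550,  z2 = atanh(0.207) = 0.210035
SE = √(1/(n1−3) + 1/(n2−3)) = √(1/68 + 1/20) = √(0.0147059 + 0.0500000) = √0.0647059 = 0.254374
z = (z1 − z2)/SE = (-0.167550 − 0.210035) / 0.254374 = -0.377585 / 0.254374 = -1.484

-1.484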